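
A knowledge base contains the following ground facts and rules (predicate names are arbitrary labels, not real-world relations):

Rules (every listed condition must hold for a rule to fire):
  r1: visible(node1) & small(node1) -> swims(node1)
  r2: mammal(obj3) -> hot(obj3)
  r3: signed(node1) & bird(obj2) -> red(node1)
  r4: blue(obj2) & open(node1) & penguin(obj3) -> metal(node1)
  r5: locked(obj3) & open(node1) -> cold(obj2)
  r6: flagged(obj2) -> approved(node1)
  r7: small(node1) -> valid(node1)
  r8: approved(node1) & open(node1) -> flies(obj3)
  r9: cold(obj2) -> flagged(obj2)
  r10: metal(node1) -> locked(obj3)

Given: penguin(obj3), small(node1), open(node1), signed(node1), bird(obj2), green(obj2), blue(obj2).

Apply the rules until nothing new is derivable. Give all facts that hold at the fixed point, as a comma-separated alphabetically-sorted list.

approved(node1), bird(obj2), blue(obj2), cold(obj2), flagged(obj2), flies(obj3), green(obj2), locked(obj3), metal(node1), open(node1), penguin(obj3), red(node1), signed(node1), small(node1), valid(node1)

Round 1: r3 [signed(node1) & bird(obj2) -> red(node1)]; r4 [blue(obj2) & open(node1) & penguin(obj3) -> metal(node1)]; r7 [small(node1) -> valid(node1)]. Adds red(node1), metal(node1), valid(node1).
Round 2: r10 [metal(node1) -> locked(obj3)]. Adds locked(obj3).
Round 3: r5 [locked(obj3) & open(node1) -> cold(obj2)]. Adds cold(obj2).
Round 4: r9 [cold(obj2) -> flagged(obj2)]. Adds flagged(obj2).
Round 5: r6 [flagged(obj2) -> approved(node1)]. Adds approved(node1).
Round 6: r8 [approved(node1) & open(node1) -> flies(obj3)]. Adds flies(obj3).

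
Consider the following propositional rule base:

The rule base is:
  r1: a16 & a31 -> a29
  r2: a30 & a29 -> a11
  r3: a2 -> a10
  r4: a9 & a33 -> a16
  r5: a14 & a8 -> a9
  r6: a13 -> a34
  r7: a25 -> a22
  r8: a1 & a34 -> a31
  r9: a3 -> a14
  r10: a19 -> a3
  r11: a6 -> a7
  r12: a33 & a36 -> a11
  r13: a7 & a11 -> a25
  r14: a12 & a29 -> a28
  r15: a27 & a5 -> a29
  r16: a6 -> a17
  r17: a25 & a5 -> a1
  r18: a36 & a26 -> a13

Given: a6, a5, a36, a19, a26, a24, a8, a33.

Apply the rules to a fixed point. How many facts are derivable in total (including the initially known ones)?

22

Round 1 fires r10, r11, r12, r16, r18, giving a3, a7, a11, a17, a13.
Round 2 fires r6, r9, r13, giving a34, a14, a25.
Round 3 fires r5, r7, r17, giving a9, a22, a1.
Round 4 fires r4, r8, giving a16, a31.
Round 5 fires r1, giving a29.
Closure: {a1, a11, a13, a14, a16, a17, a19, a22, a24, a25, a26, a29, a3, a31, a33, a34, a36, a5, a6, a7, a8, a9} — 22 facts.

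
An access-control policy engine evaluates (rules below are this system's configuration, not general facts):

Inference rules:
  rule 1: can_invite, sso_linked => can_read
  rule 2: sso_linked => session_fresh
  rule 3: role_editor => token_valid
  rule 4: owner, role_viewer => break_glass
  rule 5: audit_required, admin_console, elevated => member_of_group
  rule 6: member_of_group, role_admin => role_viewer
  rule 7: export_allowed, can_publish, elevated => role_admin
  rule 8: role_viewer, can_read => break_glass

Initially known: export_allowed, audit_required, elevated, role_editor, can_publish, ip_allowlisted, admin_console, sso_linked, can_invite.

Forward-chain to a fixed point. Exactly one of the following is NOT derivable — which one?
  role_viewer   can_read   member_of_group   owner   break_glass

Round 1: rule 1 [can_invite, sso_linked => can_read]; rule 2 [sso_linked => session_fresh]; rule 3 [role_editor => token_valid]; rule 5 [audit_required, admin_console, elevated => member_of_group]; rule 7 [export_allowed, can_publish, elevated => role_admin]. Adds can_read, session_fresh, token_valid, member_of_group, role_admin.
Round 2: rule 6 [member_of_group, role_admin => role_viewer]. Adds role_viewer.
Round 3: rule 8 [role_viewer, can_read => break_glass]. Adds break_glass.
Derived: can_read (round 1), member_of_group (round 1), role_viewer (round 2), break_glass (round 3). owner never appears in any round.

owner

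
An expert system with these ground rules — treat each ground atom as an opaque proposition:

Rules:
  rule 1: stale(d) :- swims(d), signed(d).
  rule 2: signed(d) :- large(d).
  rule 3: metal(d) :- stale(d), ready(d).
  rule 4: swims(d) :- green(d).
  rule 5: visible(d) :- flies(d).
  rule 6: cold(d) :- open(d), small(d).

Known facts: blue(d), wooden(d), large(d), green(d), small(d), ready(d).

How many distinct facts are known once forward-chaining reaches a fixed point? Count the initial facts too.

10

Round 1 — rule 2, rule 4, derive signed(d), swims(d).
Round 2 — rule 1, derive stale(d).
Round 3 — rule 3, derive metal(d).
Closure: {blue(d), green(d), large(d), metal(d), ready(d), signed(d), small(d), stale(d), swims(d), wooden(d)} — 10 facts.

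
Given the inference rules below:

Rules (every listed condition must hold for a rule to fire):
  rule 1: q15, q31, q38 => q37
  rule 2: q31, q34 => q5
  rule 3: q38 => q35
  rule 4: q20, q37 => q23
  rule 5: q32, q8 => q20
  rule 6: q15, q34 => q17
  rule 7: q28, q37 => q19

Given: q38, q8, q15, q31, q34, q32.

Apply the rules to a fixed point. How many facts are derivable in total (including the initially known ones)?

12

[1] rule 1 [q15, q31, q38 => q37]; rule 2 [q31, q34 => q5]; rule 3 [q38 => q35]; rule 5 [q32, q8 => q20]; rule 6 [q15, q34 => q17]. ⇒ new: q37, q5, q35, q20, q17.
[2] rule 4 [q20, q37 => q23]. ⇒ new: q23.
Closure: {q15, q17, q20, q23, q31, q32, q34, q35, q37, q38, q5, q8} — 12 facts.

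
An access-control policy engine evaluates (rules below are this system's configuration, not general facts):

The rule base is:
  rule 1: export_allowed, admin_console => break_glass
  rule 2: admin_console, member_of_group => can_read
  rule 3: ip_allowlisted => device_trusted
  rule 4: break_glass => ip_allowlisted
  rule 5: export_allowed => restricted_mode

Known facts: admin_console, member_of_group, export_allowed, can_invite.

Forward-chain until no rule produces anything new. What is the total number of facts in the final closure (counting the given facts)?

Round 1 — rule 1, rule 2, rule 5, derive break_glass, can_read, restricted_mode.
Round 2 — rule 4, derive ip_allowlisted.
Round 3 — rule 3, derive device_trusted.
Closure: {admin_console, break_glass, can_invite, can_read, device_trusted, export_allowed, ip_allowlisted, member_of_group, restricted_mode} — 9 facts.

9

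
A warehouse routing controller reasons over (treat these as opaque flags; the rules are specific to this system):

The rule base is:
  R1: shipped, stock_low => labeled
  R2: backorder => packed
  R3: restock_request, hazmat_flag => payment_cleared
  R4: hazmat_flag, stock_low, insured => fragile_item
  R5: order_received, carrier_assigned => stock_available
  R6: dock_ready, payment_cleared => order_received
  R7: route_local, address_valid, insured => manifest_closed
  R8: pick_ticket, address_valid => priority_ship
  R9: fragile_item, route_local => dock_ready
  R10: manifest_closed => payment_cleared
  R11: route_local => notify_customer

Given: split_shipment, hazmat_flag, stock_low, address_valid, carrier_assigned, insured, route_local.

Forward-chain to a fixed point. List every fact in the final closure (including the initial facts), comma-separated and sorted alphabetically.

Round 1: R4 [hazmat_flag, stock_low, insured => fragile_item]; R7 [route_local, address_valid, insured => manifest_closed]; R11 [route_local => notify_customer]. New: fragile_item, manifest_closed, notify_customer.
Round 2: R9 [fragile_item, route_local => dock_ready]; R10 [manifest_closed => payment_cleared]. New: dock_ready, payment_cleared.
Round 3: R6 [dock_ready, payment_cleared => order_received]. New: order_received.
Round 4: R5 [order_received, carrier_assigned => stock_available]. New: stock_available.

address_valid, carrier_assigned, dock_ready, fragile_item, hazmat_flag, insured, manifest_closed, notify_customer, order_received, payment_cleared, route_local, split_shipment, stock_available, stock_low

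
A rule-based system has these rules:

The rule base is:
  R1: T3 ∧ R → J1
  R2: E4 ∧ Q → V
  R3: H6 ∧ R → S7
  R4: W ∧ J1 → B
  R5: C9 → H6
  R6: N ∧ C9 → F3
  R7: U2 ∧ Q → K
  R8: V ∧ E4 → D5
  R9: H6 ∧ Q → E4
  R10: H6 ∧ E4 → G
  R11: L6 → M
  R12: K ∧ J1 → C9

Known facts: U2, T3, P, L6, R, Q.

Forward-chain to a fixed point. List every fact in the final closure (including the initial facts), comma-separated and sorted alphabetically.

C9, D5, E4, G, H6, J1, K, L6, M, P, Q, R, S7, T3, U2, V

Round 1 — R1, R7, R11, derive J1, K, M.
Round 2 — R12, derive C9.
Round 3 — R5, derive H6.
Round 4 — R3, R9, derive S7, E4.
Round 5 — R2, R10, derive V, G.
Round 6 — R8, derive D5.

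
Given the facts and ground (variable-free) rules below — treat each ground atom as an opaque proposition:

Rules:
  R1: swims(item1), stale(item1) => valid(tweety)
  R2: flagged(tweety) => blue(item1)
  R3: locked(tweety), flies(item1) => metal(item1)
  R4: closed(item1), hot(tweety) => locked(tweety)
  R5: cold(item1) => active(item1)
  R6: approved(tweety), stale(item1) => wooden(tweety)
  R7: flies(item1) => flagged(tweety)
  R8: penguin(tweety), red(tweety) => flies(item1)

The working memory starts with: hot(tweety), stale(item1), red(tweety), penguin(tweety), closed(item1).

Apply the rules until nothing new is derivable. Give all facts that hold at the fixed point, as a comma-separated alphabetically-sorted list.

blue(item1), closed(item1), flagged(tweety), flies(item1), hot(tweety), locked(tweety), metal(item1), penguin(tweety), red(tweety), stale(item1)

[1] R4 [closed(item1), hot(tweety) => locked(tweety)]; R8 [penguin(tweety), red(tweety) => flies(item1)]. ⇒ new: locked(tweety), flies(item1).
[2] R3 [locked(tweety), flies(item1) => metal(item1)]; R7 [flies(item1) => flagged(tweety)]. ⇒ new: metal(item1), flagged(tweety).
[3] R2 [flagged(tweety) => blue(item1)]. ⇒ new: blue(item1).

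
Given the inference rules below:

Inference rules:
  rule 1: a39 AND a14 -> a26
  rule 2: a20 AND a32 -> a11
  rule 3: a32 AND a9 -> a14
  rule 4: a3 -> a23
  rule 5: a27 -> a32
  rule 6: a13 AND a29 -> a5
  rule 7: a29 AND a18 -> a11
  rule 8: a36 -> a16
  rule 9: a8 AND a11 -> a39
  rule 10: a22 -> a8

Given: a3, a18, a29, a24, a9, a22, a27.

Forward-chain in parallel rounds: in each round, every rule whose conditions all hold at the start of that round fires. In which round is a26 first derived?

3

[1] rule 4 [a3 -> a23]; rule 5 [a27 -> a32]; rule 7 [a29 AND a18 -> a11]; rule 10 [a22 -> a8]. ⇒ new: a23, a32, a11, a8.
[2] rule 3 [a32 AND a9 -> a14]; rule 9 [a8 AND a11 -> a39]. ⇒ new: a14, a39.
[3] rule 1 [a39 AND a14 -> a26]. ⇒ new: a26.
a26 first appears in round 3.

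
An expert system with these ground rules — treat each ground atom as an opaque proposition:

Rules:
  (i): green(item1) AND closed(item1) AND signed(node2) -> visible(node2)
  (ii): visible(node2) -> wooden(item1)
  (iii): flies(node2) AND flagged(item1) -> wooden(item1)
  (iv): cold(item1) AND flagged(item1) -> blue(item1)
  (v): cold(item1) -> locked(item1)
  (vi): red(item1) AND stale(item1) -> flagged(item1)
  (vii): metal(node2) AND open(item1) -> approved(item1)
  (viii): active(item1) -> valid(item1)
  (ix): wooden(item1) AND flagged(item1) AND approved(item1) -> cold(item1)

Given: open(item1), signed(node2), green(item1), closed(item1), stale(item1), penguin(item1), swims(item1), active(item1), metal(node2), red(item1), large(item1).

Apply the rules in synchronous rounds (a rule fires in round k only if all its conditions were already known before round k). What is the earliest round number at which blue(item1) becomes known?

4

Round 1: (i) [green(item1) AND closed(item1) AND signed(node2) -> visible(node2)]; (vi) [red(item1) AND stale(item1) -> flagged(item1)]; (vii) [metal(node2) AND open(item1) -> approved(item1)]; (viii) [active(item1) -> valid(item1)]. New: visible(node2), flagged(item1), approved(item1), valid(item1).
Round 2: (ii) [visible(node2) -> wooden(item1)]. New: wooden(item1).
Round 3: (ix) [wooden(item1) AND flagged(item1) AND approved(item1) -> cold(item1)]. New: cold(item1).
Round 4: (iv) [cold(item1) AND flagged(item1) -> blue(item1)]; (v) [cold(item1) -> locked(item1)]. New: blue(item1), locked(item1).
blue(item1) first appears in round 4.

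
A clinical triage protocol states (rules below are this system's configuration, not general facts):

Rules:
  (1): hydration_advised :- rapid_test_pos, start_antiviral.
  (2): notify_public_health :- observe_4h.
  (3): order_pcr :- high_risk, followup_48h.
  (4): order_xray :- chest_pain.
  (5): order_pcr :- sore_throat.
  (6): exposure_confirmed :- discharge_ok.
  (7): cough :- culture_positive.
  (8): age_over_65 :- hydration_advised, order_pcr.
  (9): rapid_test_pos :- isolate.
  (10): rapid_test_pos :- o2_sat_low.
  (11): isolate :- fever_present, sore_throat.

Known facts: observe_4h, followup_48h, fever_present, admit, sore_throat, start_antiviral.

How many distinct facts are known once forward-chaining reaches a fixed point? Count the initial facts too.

Round 1: (2) [notify_public_health :- observe_4h.]; (5) [order_pcr :- sore_throat.]; (11) [isolate :- fever_present, sore_throat.]. Adds notify_public_health, order_pcr, isolate.
Round 2: (9) [rapid_test_pos :- isolate.]. Adds rapid_test_pos.
Round 3: (1) [hydration_advised :- rapid_test_pos, start_antiviral.]. Adds hydration_advised.
Round 4: (8) [age_over_65 :- hydration_advised, order_pcr.]. Adds age_over_65.
Closure: {admit, age_over_65, fever_present, followup_48h, hydration_advised, isolate, notify_public_health, observe_4h, order_pcr, rapid_test_pos, sore_throat, start_antiviral} — 12 facts.

12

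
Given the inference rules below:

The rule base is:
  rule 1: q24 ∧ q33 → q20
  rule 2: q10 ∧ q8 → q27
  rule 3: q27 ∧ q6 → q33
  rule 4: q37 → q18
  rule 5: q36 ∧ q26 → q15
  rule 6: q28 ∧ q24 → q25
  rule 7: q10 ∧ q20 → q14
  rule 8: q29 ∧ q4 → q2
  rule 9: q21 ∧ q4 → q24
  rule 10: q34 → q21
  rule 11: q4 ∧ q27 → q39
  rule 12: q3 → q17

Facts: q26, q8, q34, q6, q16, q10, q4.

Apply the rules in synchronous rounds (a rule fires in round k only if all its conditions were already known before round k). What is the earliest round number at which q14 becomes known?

4

Round 1 — rule 2, rule 10, derive q27, q21.
Round 2 — rule 3, rule 9, rule 11, derive q33, q24, q39.
Round 3 — rule 1, derive q20.
Round 4 — rule 7, derive q14.
q14 first appears in round 4.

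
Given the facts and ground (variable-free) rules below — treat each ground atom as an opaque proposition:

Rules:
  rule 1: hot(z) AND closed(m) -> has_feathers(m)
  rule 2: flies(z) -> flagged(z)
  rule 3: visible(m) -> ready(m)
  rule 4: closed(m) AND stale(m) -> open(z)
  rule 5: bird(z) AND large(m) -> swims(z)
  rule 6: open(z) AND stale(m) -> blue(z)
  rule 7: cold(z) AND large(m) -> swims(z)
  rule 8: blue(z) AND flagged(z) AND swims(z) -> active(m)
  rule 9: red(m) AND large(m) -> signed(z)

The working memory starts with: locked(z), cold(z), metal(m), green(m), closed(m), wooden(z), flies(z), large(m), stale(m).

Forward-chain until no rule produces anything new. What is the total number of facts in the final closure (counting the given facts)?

Round 1 fires rule 2, rule 4, rule 7, giving flagged(z), open(z), swims(z).
Round 2 fires rule 6, giving blue(z).
Round 3 fires rule 8, giving active(m).
Closure: {active(m), blue(z), closed(m), cold(z), flagged(z), flies(z), green(m), large(m), locked(z), metal(m), open(z), stale(m), swims(z), wooden(z)} — 14 facts.

14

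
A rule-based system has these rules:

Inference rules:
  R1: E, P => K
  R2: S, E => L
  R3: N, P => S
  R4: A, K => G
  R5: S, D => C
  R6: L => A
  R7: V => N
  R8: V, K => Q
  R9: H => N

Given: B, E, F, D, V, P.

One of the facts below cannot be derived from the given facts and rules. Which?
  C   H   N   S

H

Round 1 fires R1, R7, giving K, N.
Round 2 fires R3, R8, giving S, Q.
Round 3 fires R2, R5, giving L, C.
Round 4 fires R6, giving A.
Round 5 fires R4, giving G.
Derived: C (round 3), N (round 1), S (round 2). H never appears in any round.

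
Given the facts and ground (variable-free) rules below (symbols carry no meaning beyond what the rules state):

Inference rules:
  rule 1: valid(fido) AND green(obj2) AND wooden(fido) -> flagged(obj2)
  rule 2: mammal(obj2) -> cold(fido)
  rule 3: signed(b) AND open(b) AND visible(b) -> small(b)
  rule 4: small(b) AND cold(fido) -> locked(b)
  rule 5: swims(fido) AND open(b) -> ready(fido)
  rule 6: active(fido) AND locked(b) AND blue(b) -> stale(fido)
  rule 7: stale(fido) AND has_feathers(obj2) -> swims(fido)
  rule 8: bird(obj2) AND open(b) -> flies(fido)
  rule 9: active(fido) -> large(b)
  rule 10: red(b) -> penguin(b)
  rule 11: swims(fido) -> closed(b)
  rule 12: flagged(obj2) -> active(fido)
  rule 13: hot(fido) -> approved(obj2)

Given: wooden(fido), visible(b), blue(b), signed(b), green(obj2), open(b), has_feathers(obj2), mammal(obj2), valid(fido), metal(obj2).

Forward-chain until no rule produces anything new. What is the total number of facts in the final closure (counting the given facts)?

Round 1: rule 1 [valid(fido) AND green(obj2) AND wooden(fido) -> flagged(obj2)]; rule 2 [mammal(obj2) -> cold(fido)]; rule 3 [signed(b) AND open(b) AND visible(b) -> small(b)]. Adds flagged(obj2), cold(fido), small(b).
Round 2: rule 4 [small(b) AND cold(fido) -> locked(b)]; rule 12 [flagged(obj2) -> active(fido)]. Adds locked(b), active(fido).
Round 3: rule 6 [active(fido) AND locked(b) AND blue(b) -> stale(fido)]; rule 9 [active(fido) -> large(b)]. Adds stale(fido), large(b).
Round 4: rule 7 [stale(fido) AND has_feathers(obj2) -> swims(fido)]. Adds swims(fido).
Round 5: rule 5 [swims(fido) AND open(b) -> ready(fido)]; rule 11 [swims(fido) -> closed(b)]. Adds ready(fido), closed(b).
Closure: {active(fido), blue(b), closed(b), cold(fido), flagged(obj2), green(obj2), has_feathers(obj2), large(b), locked(b), mammal(obj2), metal(obj2), open(b), ready(fido), signed(b), small(b), stale(fido), swims(fido), valid(fido), visible(b), wooden(fido)} — 20 facts.

20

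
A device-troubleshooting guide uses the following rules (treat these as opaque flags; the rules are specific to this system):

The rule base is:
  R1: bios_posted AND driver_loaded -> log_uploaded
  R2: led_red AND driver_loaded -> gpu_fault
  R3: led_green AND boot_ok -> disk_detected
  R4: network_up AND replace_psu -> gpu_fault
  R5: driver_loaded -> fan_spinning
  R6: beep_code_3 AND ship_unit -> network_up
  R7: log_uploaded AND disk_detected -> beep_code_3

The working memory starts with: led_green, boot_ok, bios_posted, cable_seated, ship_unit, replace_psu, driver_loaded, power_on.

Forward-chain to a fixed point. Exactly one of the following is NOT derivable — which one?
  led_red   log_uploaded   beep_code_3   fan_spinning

led_red

Round 1 — R1, R3, R5, derive log_uploaded, disk_detected, fan_spinning.
Round 2 — R7, derive beep_code_3.
Round 3 — R6, derive network_up.
Round 4 — R4, derive gpu_fault.
Derived: beep_code_3 (round 2), fan_spinning (round 1), log_uploaded (round 1). led_red never appears in any round.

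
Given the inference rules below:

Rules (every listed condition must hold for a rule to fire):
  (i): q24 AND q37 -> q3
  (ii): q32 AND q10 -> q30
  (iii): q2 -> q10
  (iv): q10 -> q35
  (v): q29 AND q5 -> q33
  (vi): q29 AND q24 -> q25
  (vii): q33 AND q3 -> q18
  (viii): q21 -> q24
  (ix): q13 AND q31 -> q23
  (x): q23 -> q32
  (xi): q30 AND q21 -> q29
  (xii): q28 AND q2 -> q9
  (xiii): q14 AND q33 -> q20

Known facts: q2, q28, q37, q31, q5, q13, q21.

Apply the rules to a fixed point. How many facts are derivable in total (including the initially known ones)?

19

Round 1: (iii) [q2 -> q10]; (viii) [q21 -> q24]; (ix) [q13 AND q31 -> q23]; (xii) [q28 AND q2 -> q9]. New: q10, q24, q23, q9.
Round 2: (i) [q24 AND q37 -> q3]; (iv) [q10 -> q35]; (x) [q23 -> q32]. New: q3, q35, q32.
Round 3: (ii) [q32 AND q10 -> q30]. New: q30.
Round 4: (xi) [q30 AND q21 -> q29]. New: q29.
Round 5: (v) [q29 AND q5 -> q33]; (vi) [q29 AND q24 -> q25]. New: q33, q25.
Round 6: (vii) [q33 AND q3 -> q18]. New: q18.
Closure: {q10, q13, q18, q2, q21, q23, q24, q25, q28, q29, q3, q30, q31, q32, q33, q35, q37, q5, q9} — 19 facts.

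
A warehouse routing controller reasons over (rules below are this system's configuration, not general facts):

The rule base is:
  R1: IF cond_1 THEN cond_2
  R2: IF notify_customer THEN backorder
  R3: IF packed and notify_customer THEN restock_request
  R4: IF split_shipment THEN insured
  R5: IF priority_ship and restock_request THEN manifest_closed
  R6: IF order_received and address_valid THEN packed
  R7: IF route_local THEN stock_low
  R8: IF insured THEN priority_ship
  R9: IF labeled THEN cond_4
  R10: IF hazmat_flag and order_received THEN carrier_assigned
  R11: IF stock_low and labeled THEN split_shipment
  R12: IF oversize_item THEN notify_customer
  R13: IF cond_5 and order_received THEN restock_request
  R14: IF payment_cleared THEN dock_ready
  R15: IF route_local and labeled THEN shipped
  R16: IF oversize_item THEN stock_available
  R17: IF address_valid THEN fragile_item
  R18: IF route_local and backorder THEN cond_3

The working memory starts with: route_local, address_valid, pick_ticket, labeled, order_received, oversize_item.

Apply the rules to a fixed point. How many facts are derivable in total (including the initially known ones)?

20

[1] R6 [IF order_received and address_valid THEN packed]; R7 [IF route_local THEN stock_low]; R9 [IF labeled THEN cond_4]; R12 [IF oversize_item THEN notify_customer]; R15 [IF route_local and labeled THEN shipped]; R16 [IF oversize_item THEN stock_available]; R17 [IF address_valid THEN fragile_item]. ⇒ new: packed, stock_low, cond_4, notify_customer, shipped, stock_available, fragile_item.
[2] R2 [IF notify_customer THEN backorder]; R3 [IF packed and notify_customer THEN restock_request]; R11 [IF stock_low and labeled THEN split_shipment]. ⇒ new: backorder, restock_request, split_shipment.
[3] R4 [IF split_shipment THEN insured]; R18 [IF route_local and backorder THEN cond_3]. ⇒ new: insured, cond_3.
[4] R8 [IF insured THEN priority_ship]. ⇒ new: priority_ship.
[5] R5 [IF priority_ship and restock_request THEN manifest_closed]. ⇒ new: manifest_closed.
Closure: {address_valid, backorder, cond_3, cond_4, fragile_item, insured, labeled, manifest_closed, notify_customer, order_received, oversize_item, packed, pick_ticket, priority_ship, restock_request, route_local, shipped, split_shipment, stock_available, stock_low} — 20 facts.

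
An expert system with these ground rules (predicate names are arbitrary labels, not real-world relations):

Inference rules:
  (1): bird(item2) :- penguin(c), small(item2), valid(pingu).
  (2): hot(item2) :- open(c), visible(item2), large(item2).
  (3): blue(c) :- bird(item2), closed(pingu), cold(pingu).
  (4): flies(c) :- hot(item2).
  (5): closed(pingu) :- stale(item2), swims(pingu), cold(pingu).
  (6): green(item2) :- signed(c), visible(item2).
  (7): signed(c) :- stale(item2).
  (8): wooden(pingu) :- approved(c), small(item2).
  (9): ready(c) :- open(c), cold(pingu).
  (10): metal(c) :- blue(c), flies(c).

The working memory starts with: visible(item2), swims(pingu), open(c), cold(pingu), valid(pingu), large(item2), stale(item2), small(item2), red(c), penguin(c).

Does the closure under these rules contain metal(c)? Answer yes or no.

Round 1 fires (1), (2), (5), (7), (9), giving bird(item2), hot(item2), closed(pingu), signed(c), ready(c).
Round 2 fires (3), (4), (6), giving blue(c), flies(c), green(item2).
Round 3 fires (10), giving metal(c).
metal(c) appears in round 3, so it is derivable.

yes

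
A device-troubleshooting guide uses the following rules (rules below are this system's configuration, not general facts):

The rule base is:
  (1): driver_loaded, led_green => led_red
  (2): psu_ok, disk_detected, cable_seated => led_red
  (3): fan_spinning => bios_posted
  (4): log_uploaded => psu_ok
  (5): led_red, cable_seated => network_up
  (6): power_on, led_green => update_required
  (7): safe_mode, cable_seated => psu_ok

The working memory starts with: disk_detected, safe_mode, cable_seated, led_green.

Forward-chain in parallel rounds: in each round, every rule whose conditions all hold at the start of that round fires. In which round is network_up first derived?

Round 1 — (7), derive psu_ok.
Round 2 — (2), derive led_red.
Round 3 — (5), derive network_up.
network_up first appears in round 3.

3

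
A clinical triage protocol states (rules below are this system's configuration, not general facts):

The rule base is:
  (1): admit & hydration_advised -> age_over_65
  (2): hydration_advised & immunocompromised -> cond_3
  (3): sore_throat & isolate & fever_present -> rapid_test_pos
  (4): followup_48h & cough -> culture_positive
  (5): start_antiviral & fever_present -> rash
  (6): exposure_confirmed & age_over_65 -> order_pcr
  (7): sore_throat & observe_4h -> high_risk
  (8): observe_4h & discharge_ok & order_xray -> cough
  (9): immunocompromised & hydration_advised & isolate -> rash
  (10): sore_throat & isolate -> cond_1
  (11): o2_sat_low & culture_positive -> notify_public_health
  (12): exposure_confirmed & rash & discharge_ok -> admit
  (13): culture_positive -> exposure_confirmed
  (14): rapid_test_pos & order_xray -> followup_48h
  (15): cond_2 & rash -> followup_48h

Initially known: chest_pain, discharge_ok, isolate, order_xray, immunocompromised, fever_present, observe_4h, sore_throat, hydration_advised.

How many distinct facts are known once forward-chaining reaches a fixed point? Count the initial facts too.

Round 1: (2) [hydration_advised & immunocompromised -> cond_3]; (3) [sore_throat & isolate & fever_present -> rapid_test_pos]; (7) [sore_throat & observe_4h -> high_risk]; (8) [observe_4h & discharge_ok & order_xray -> cough]; (9) [immunocompromised & hydration_advised & isolate -> rash]; (10) [sore_throat & isolate -> cond_1]. New: cond_3, rapid_test_pos, high_risk, cough, rash, cond_1.
Round 2: (14) [rapid_test_pos & order_xray -> followup_48h]. New: followup_48h.
Round 3: (4) [followup_48h & cough -> culture_positive]. New: culture_positive.
Round 4: (13) [culture_positive -> exposure_confirmed]. New: exposure_confirmed.
Round 5: (12) [exposure_confirmed & rash & discharge_ok -> admit]. New: admit.
Round 6: (1) [admit & hydration_advised -> age_over_65]. New: age_over_65.
Round 7: (6) [exposure_confirmed & age_over_65 -> order_pcr]. New: order_pcr.
Closure: {admit, age_over_65, chest_pain, cond_1, cond_3, cough, culture_positive, discharge_ok, exposure_confirmed, fever_present, followup_48h, high_risk, hydration_advised, immunocompromised, isolate, observe_4h, order_pcr, order_xray, rapid_test_pos, rash, sore_throat} — 21 facts.

21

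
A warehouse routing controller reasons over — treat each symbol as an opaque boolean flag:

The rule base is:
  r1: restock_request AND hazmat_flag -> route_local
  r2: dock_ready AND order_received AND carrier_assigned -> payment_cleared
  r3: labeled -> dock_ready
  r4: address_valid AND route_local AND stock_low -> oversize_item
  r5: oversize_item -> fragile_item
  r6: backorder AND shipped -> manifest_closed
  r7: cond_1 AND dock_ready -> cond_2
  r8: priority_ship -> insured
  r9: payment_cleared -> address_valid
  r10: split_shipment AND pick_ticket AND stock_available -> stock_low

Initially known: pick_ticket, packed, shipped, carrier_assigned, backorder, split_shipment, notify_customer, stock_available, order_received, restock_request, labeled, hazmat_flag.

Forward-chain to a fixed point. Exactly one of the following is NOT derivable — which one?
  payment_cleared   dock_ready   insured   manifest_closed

insured

Round 1: r1 [restock_request AND hazmat_flag -> route_local]; r3 [labeled -> dock_ready]; r6 [backorder AND shipped -> manifest_closed]; r10 [split_shipment AND pick_ticket AND stock_available -> stock_low]. Adds route_local, dock_ready, manifest_closed, stock_low.
Round 2: r2 [dock_ready AND order_received AND carrier_assigned -> payment_cleared]. Adds payment_cleared.
Round 3: r9 [payment_cleared -> address_valid]. Adds address_valid.
Round 4: r4 [address_valid AND route_local AND stock_low -> oversize_item]. Adds oversize_item.
Round 5: r5 [oversize_item -> fragile_item]. Adds fragile_item.
Derived: dock_ready (round 1), payment_cleared (round 2), manifest_closed (round 1). insured never appears in any round.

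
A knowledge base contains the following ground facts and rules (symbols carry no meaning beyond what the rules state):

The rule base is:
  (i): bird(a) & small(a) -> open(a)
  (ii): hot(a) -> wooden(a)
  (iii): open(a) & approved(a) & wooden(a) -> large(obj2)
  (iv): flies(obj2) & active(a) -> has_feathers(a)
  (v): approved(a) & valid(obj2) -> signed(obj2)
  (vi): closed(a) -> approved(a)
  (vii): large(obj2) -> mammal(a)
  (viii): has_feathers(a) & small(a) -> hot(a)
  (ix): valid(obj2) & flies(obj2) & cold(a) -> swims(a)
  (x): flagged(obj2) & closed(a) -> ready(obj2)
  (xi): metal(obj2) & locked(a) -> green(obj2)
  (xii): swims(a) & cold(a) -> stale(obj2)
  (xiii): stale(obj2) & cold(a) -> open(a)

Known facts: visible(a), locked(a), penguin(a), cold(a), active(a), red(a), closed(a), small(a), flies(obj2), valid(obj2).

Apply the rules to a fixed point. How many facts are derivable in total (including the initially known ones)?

20

Round 1 fires (iv), (vi), (ix), giving has_feathers(a), approved(a), swims(a).
Round 2 fires (v), (viii), (xii), giving signed(obj2), hot(a), stale(obj2).
Round 3 fires (ii), (xiii), giving wooden(a), open(a).
Round 4 fires (iii), giving large(obj2).
Round 5 fires (vii), giving mammal(a).
Closure: {active(a), approved(a), closed(a), cold(a), flies(obj2), has_feathers(a), hot(a), large(obj2), locked(a), mammal(a), open(a), penguin(a), red(a), signed(obj2), small(a), stale(obj2), swims(a), valid(obj2), visible(a), wooden(a)} — 20 facts.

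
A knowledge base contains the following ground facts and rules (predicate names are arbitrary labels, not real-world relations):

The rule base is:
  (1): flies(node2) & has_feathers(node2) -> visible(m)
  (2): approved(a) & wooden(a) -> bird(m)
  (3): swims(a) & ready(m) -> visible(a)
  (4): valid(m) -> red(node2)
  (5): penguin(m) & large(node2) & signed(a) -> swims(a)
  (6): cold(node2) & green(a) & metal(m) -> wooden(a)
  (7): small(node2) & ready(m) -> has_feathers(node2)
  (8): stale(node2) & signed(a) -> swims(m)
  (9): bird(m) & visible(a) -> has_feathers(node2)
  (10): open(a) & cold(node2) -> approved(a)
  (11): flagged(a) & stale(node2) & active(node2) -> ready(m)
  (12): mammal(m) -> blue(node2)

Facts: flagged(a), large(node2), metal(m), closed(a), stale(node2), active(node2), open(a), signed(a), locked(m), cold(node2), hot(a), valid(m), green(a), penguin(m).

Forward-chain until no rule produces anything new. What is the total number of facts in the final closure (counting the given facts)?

23

Round 1: (4) [valid(m) -> red(node2)]; (5) [penguin(m) & large(node2) & signed(a) -> swims(a)]; (6) [cold(node2) & green(a) & metal(m) -> wooden(a)]; (8) [stale(node2) & signed(a) -> swims(m)]; (10) [open(a) & cold(node2) -> approved(a)]; (11) [flagged(a) & stale(node2) & active(node2) -> ready(m)]. New: red(node2), swims(a), wooden(a), swims(m), approved(a), ready(m).
Round 2: (2) [approved(a) & wooden(a) -> bird(m)]; (3) [swims(a) & ready(m) -> visible(a)]. New: bird(m), visible(a).
Round 3: (9) [bird(m) & visible(a) -> has_feathers(node2)]. New: has_feathers(node2).
Closure: {active(node2), approved(a), bird(m), closed(a), cold(node2), flagged(a), green(a), has_feathers(node2), hot(a), large(node2), locked(m), metal(m), open(a), penguin(m), ready(m), red(node2), signed(a), stale(node2), swims(a), swims(m), valid(m), visible(a), wooden(a)} — 23 facts.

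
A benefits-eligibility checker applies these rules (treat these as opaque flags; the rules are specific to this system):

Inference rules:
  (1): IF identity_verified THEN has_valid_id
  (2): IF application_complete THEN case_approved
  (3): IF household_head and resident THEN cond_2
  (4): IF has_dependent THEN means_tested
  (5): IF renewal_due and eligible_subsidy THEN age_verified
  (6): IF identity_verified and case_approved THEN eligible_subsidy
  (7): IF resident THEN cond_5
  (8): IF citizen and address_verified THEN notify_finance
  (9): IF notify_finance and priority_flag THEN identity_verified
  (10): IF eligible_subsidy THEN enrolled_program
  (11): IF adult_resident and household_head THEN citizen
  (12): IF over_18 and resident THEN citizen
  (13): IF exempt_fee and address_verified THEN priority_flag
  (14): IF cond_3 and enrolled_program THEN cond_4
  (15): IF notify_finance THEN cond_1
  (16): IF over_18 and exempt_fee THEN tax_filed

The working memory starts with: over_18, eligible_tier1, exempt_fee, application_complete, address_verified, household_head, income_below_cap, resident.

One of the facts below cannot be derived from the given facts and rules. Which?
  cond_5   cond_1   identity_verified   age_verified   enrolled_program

Round 1: (2) [IF application_complete THEN case_approved]; (3) [IF household_head and resident THEN cond_2]; (7) [IF resident THEN cond_5]; (12) [IF over_18 and resident THEN citizen]; (13) [IF exempt_fee and address_verified THEN priority_flag]; (16) [IF over_18 and exempt_fee THEN tax_filed]. New: case_approved, cond_2, cond_5, citizen, priority_flag, tax_filed.
Round 2: (8) [IF citizen and address_verified THEN notify_finance]. New: notify_finance.
Round 3: (9) [IF notify_finance and priority_flag THEN identity_verified]; (15) [IF notify_finance THEN cond_1]. New: identity_verified, cond_1.
Round 4: (1) [IF identity_verified THEN has_valid_id]; (6) [IF identity_verified and case_approved THEN eligible_subsidy]. New: has_valid_id, eligible_subsidy.
Round 5: (10) [IF eligible_subsidy THEN enrolled_program]. New: enrolled_program.
Derived: identity_verified (round 3), cond_1 (round 3), enrolled_program (round 5), cond_5 (round 1). age_verified never appears in any round.

age_verified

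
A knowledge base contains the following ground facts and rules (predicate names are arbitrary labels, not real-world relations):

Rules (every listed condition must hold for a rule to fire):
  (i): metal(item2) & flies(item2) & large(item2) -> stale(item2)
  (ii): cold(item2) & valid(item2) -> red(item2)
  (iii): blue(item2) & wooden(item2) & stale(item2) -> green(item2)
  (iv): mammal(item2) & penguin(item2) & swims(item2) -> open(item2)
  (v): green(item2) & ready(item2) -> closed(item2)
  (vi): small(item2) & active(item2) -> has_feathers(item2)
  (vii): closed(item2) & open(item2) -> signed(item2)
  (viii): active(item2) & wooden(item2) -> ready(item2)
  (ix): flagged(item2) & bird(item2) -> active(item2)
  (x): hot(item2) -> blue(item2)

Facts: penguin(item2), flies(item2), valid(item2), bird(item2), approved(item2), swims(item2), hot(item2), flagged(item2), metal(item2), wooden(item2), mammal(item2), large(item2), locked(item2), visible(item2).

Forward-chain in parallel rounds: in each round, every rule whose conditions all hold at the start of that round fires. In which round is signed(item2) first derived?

Round 1 — (i), (iv), (ix), (x), derive stale(item2), open(item2), active(item2), blue(item2).
Round 2 — (iii), (viii), derive green(item2), ready(item2).
Round 3 — (v), derive closed(item2).
Round 4 — (vii), derive signed(item2).
signed(item2) first appears in round 4.

4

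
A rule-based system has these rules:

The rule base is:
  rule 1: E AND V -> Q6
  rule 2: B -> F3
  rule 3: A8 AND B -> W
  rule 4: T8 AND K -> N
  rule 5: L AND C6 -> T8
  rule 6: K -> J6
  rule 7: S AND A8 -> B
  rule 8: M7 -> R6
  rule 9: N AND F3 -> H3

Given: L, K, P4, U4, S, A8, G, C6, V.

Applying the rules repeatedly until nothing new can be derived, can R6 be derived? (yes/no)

[1] rule 5 [L AND C6 -> T8]; rule 6 [K -> J6]; rule 7 [S AND A8 -> B]. ⇒ new: T8, J6, B.
[2] rule 2 [B -> F3]; rule 3 [A8 AND B -> W]; rule 4 [T8 AND K -> N]. ⇒ new: F3, W, N.
[3] rule 9 [N AND F3 -> H3]. ⇒ new: H3.
Fixed point reached. R6 is concluded only by rule 8; rule 8 needs M7 (never derived).

no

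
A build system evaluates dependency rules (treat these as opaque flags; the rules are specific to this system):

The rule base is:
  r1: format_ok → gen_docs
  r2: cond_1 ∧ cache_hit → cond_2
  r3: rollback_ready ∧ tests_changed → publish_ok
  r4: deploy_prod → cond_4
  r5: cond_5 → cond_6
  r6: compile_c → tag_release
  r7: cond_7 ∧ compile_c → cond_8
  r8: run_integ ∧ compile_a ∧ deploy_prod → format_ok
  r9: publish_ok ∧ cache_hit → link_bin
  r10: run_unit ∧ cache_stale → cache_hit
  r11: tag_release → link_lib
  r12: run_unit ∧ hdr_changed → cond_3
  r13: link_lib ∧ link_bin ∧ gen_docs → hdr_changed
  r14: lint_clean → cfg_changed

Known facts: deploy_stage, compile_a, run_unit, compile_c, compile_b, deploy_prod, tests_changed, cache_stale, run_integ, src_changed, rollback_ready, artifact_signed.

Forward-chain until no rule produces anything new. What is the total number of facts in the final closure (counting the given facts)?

22

Round 1 — r3, r4, r6, r8, r10, derive publish_ok, cond_4, tag_release, format_ok, cache_hit.
Round 2 — r1, r9, r11, derive gen_docs, link_bin, link_lib.
Round 3 — r13, derive hdr_changed.
Round 4 — r12, derive cond_3.
Closure: {artifact_signed, cache_hit, cache_stale, compile_a, compile_b, compile_c, cond_3, cond_4, deploy_prod, deploy_stage, format_ok, gen_docs, hdr_changed, link_bin, link_lib, publish_ok, rollback_ready, run_integ, run_unit, src_changed, tag_release, tests_changed} — 22 facts.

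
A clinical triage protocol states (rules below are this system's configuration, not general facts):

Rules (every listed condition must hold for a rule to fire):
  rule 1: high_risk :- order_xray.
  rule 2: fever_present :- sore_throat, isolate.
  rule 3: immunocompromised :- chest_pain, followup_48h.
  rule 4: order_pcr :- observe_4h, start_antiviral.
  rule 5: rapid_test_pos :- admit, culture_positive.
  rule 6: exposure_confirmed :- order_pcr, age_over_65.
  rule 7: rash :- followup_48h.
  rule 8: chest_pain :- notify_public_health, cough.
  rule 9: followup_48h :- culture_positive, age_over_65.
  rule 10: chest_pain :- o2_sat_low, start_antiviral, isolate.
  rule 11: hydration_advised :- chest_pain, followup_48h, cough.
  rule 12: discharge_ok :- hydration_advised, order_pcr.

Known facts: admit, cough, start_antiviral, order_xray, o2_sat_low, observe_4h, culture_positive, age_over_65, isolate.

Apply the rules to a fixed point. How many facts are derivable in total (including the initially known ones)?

19

Round 1: rule 1 [high_risk :- order_xray.]; rule 4 [order_pcr :- observe_4h, start_antiviral.]; rule 5 [rapid_test_pos :- admit, culture_positive.]; rule 9 [followup_48h :- culture_positive, age_over_65.]; rule 10 [chest_pain :- o2_sat_low, start_antiviral, isolate.]. New: high_risk, order_pcr, rapid_test_pos, followup_48h, chest_pain.
Round 2: rule 3 [immunocompromised :- chest_pain, followup_48h.]; rule 6 [exposure_confirmed :- order_pcr, age_over_65.]; rule 7 [rash :- followup_48h.]; rule 11 [hydration_advised :- chest_pain, followup_48h, cough.]. New: immunocompromised, exposure_confirmed, rash, hydration_advised.
Round 3: rule 12 [discharge_ok :- hydration_advised, order_pcr.]. New: discharge_ok.
Closure: {admit, age_over_65, chest_pain, cough, culture_positive, discharge_ok, exposure_confirmed, followup_48h, high_risk, hydration_advised, immunocompromised, isolate, o2_sat_low, observe_4h, order_pcr, order_xray, rapid_test_pos, rash, start_antiviral} — 19 facts.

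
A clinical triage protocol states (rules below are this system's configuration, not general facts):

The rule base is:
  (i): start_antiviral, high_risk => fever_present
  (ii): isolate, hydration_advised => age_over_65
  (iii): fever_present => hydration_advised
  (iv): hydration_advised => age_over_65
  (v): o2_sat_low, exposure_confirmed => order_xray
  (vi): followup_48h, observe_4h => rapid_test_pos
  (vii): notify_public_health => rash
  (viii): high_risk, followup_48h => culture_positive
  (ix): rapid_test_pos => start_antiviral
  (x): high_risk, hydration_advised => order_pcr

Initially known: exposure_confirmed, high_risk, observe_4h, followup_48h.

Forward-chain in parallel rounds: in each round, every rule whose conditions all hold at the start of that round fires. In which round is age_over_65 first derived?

5

Round 1 fires (vi), (viii), giving rapid_test_pos, culture_positive.
Round 2 fires (ix), giving start_antiviral.
Round 3 fires (i), giving fever_present.
Round 4 fires (iii), giving hydration_advised.
Round 5 fires (iv), (x), giving age_over_65, order_pcr.
age_over_65 first appears in round 5.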